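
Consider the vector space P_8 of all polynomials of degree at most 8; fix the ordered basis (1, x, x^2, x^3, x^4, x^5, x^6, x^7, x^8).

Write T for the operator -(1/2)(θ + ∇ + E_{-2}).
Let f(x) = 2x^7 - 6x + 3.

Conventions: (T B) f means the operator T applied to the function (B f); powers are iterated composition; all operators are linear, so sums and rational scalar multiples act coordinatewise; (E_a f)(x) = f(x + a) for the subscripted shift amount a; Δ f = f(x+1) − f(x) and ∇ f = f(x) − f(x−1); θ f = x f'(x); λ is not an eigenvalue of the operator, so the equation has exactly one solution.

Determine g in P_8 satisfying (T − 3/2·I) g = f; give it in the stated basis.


the image equals g(x) = -(4/11)x^7 - (14/55)x^6 + (392/165)x^5 - (1085/132)x^4 + (241/33)x^3 + (10343/396)x^2 - (293837/4950)x + 367303/19800

write g with unknown coordinates in the stated basis and equate coefficients in (T − 3/2·I) g = f
solving from the highest basis element down gives g = -(4/11)x^7 - (14/55)x^6 + (392/165)x^5 - (1085/132)x^4 + (241/33)x^3 + (10343/396)x^2 - (293837/4950)x + 367303/19800
check: T g = (16/11)x^7 - (21/55)x^6 + (196/55)x^5 - (1085/88)x^4 + (241/22)x^3 + (10343/264)x^2 - (313637/3300)x + 406903/13200
so T g − 3/2·g = 2x^7 - 6x + 3 = f ✓


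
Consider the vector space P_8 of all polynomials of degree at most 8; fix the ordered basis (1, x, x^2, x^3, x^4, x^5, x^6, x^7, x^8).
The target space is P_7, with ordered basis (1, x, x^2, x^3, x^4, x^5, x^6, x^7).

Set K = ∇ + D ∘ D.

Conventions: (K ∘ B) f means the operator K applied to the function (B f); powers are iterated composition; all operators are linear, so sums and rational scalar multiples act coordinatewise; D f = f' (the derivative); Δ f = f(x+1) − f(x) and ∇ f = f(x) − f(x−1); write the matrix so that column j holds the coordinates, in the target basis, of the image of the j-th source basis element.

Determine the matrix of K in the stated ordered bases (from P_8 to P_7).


image of 1: 0
image of x: 1
image of x^2: 2x + 1
image of x^3: 3x^2 + 3x + 1
image of x^4: 4x^3 + 6x^2 + 4x - 1
image of x^5: 5x^4 + 10x^3 + 10x^2 - 5x + 1
image of x^6: 6x^5 + 15x^4 + 20x^3 - 15x^2 + 6x - 1
image of x^7: 7x^6 + 21x^5 + 35x^4 - 35x^3 + 21x^2 - 7x + 1
image of x^8: 8x^7 + 28x^6 + 56x^5 - 70x^4 + 56x^3 - 28x^2 + 8x - 1
each image's coordinates form column j of the matrix

the matrix is [[0, 1, 1, 1, -1, 1, -1, 1, -1]; [0, 0, 2, 3, 4, -5, 6, -7, 8]; [0, 0, 0, 3, 6, 10, -15, 21, -28]; [0, 0, 0, 0, 4, 10, 20, -35, 56]; [0, 0, 0, 0, 0, 5, 15, 35, -70]; [0, 0, 0, 0, 0, 0, 6, 21, 56]; [0, 0, 0, 0, 0, 0, 0, 7, 28]; [0, 0, 0, 0, 0, 0, 0, 0, 8]] (rows listed top to bottom)


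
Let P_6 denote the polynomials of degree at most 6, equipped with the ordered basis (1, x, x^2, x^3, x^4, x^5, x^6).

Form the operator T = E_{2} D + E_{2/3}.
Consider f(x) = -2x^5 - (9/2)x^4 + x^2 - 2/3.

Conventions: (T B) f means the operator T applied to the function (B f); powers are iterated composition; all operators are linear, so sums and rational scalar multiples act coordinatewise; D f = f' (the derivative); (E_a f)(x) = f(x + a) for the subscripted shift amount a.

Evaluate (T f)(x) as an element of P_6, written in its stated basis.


the image equals g(x) = -2x^5 - (127/6)x^4 - (1070/9)x^3 - (9853/27)x^2 - (43738/81)x - 73234/243

D f = -10x^4 - 18x^3 + 2x
E_{2} D f = -10x^4 - 98x^3 - 348x^2 - 534x - 300
E_{2/3} f = -2x^5 - (67/6)x^4 - (188/9)x^3 - (457/27)x^2 - (484/81)x - 334/243
(E_{2} D + E_{2/3}) f = -2x^5 - (127/6)x^4 - (1070/9)x^3 - (9853/27)x^2 - (43738/81)x - 73234/243


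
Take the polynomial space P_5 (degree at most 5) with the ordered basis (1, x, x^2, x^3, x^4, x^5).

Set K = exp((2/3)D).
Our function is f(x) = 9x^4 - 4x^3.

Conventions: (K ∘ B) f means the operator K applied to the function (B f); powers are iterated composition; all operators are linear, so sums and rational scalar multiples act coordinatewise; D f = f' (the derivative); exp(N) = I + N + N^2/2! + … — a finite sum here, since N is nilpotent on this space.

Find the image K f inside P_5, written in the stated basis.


the result is g(x) = 9x^4 + 20x^3 + 16x^2 + (16/3)x + 16/27

order-1 term: 24x^3 - 8x^2
order-2 term: 24x^2 - (16/3)x
order-3 term: (32/3)x - 32/27
order-4 term: 16/9
the series for exp((2/3)D) f terminates at order 4
exp((2/3)D) f = 9x^4 + 20x^3 + 16x^2 + (16/3)x + 16/27


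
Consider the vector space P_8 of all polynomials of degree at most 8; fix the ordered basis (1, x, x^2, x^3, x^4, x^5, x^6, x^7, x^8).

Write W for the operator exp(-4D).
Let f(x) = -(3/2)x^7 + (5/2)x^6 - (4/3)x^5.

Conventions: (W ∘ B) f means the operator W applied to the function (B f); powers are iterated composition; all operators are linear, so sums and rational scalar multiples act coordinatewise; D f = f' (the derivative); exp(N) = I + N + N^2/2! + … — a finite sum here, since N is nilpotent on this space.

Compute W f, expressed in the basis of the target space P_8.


the result is g(x) = -(3/2)x^7 + (89/2)x^6 - (1696/3)x^5 + (11960/3)x^4 - (50560/3)x^3 + (128128/3)x^2 - (180224/3)x + 108544/3

order-1 term: 42x^6 - 60x^5 + (80/3)x^4
order-2 term: -504x^5 + 600x^4 - (640/3)x^3
order-3 term: 3360x^4 - 3200x^3 + (2560/3)x^2
order-4 term: -13440x^3 + 9600x^2 - (5120/3)x
order-5 term: 32256x^2 - 15360x + 4096/3
order-6 term: -43008x + 10240
order-7 term: 24576
the series for exp(-4D) f terminates at order 7
exp(-4D) f = -(3/2)x^7 + (89/2)x^6 - (1696/3)x^5 + (11960/3)x^4 - (50560/3)x^3 + (128128/3)x^2 - (180224/3)x + 108544/3


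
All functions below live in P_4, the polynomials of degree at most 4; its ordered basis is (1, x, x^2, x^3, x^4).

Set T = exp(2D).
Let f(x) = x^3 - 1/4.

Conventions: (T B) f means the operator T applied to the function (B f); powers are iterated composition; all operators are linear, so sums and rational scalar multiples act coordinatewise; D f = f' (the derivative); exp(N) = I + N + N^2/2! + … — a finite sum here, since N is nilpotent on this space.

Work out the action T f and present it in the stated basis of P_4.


g(x) = x^3 + 6x^2 + 12x + 31/4

order-1 term: 6x^2
order-2 term: 12x
order-3 term: 8
the series for exp(2D) f terminates at order 3
exp(2D) f = x^3 + 6x^2 + 12x + 31/4


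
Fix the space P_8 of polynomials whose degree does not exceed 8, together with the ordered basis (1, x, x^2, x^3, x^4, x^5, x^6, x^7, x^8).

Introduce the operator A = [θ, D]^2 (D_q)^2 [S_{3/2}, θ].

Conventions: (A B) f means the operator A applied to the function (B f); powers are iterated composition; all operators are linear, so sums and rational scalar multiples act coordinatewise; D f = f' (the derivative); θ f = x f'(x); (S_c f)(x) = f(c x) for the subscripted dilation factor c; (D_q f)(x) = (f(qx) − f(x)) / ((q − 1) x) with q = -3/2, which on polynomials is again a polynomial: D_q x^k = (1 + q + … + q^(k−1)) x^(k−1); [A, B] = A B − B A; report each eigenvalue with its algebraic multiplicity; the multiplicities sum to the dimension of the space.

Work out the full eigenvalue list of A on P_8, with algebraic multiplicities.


image of 1: 0
image of x: 0
image of x^2: 0
image of x^3: 0
image of x^4: 0
image of x^5: 0
image of x^6: 0
image of x^7: 0
image of x^8: 0
the matrix is upper triangular; its diagonal is (0, 0, 0, 0, 0, 0, 0, 0, 0)
for a triangular matrix the eigenvalues are the diagonal entries, with algebraic multiplicity their repetition count

λ = 0 (multiplicity 9)


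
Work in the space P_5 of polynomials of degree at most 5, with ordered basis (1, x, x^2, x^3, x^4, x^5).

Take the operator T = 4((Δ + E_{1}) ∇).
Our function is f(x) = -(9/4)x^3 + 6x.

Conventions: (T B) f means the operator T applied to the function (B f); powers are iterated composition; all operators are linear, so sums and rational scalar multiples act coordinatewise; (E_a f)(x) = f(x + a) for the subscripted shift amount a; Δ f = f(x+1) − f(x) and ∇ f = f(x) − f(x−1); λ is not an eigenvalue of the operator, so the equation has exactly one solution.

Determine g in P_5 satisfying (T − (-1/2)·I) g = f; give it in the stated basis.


write g with unknown coordinates in the stated basis and equate coefficients in (T − (-1/2)·I) g = f
solving from the highest basis element down gives g = -(9/2)x^3 + 108x^2 - 1392x + 8580
check: T g = -54x^2 + 702x - 4290
so T g − (-1/2)·g = -(9/4)x^3 + 6x = f ✓

g(x) = -(9/2)x^3 + 108x^2 - 1392x + 8580


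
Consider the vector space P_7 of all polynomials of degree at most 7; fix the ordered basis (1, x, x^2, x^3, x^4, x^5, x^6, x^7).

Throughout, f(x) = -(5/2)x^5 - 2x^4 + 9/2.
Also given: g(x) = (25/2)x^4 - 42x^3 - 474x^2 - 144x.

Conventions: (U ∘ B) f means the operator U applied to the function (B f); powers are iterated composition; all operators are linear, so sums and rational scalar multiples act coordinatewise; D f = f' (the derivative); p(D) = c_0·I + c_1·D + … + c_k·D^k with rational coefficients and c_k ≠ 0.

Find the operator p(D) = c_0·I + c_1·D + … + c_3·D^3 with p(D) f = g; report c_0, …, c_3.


D^0 f = -(5/2)x^5 - 2x^4 + 9/2
D^1 f = -(25/2)x^4 - 8x^3
D^2 f = -50x^3 - 24x^2
D^3 f = -150x^2 - 48x
matching coefficients of g against c_0 f + c_1 Df + … from the top degree down determines the c_i
solution: c_0 = 0, c_1 = -1, c_2 = 1, c_3 = 3

p(D) = -D + D^2 + 3·D^3, i.e. c_0 = 0, c_1 = -1, c_2 = 1, c_3 = 3


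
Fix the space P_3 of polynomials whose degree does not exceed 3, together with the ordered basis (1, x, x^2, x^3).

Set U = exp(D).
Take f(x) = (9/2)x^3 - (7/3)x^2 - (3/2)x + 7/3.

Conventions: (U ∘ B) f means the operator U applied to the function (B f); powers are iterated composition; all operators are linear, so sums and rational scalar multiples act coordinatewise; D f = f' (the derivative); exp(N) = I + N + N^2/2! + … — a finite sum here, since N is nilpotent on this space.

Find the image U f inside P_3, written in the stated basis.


g(x) = (9/2)x^3 + (67/6)x^2 + (22/3)x + 3

order-1 term: (27/2)x^2 - (14/3)x - 3/2
order-2 term: (27/2)x - 7/3
order-3 term: 9/2
the series for exp(D) f terminates at order 3
exp(D) f = (9/2)x^3 + (67/6)x^2 + (22/3)x + 3


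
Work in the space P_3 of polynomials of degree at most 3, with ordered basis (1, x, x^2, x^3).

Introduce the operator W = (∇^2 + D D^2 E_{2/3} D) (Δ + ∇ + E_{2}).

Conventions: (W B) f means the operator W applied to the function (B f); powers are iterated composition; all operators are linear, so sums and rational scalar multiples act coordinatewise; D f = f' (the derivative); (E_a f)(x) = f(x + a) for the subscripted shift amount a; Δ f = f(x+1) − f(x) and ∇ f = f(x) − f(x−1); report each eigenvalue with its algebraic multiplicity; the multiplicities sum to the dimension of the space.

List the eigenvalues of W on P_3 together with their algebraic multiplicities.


image of 1: 0
image of x: 0
image of x^2: 2
image of x^3: 6x + 18
the matrix is upper triangular; its diagonal is (0, 0, 0, 0)
for a triangular matrix the eigenvalues are the diagonal entries, with algebraic multiplicity their repetition count

λ = 0 (multiplicity 4)


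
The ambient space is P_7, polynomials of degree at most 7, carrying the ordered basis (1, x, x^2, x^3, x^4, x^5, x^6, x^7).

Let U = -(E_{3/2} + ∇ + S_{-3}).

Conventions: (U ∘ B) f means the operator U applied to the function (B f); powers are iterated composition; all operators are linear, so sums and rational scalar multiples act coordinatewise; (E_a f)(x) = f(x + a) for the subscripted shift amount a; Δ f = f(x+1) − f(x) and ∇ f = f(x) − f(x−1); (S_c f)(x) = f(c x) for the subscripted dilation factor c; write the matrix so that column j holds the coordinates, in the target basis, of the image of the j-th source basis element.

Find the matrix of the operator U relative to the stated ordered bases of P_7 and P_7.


the matrix is [[-2, -5/2, -5/4, -35/8, -65/16, -275/32, -665/64, -2315/128]; [0, 2, -5, -15/4, -35/2, -325/16, -825/16, -4655/64]; [0, 0, -10, -15/2, -15/2, -175/4, -975/16, -5775/32]; [0, 0, 0, 26, -10, -25/2, -175/2, -2275/16]; [0, 0, 0, 0, -82, -25/2, -75/4, -1225/8]; [0, 0, 0, 0, 0, 242, -15, -105/4]; [0, 0, 0, 0, 0, 0, -730, -35/2]; [0, 0, 0, 0, 0, 0, 0, 2186]] (rows listed top to bottom)

image of 1: -2
image of x: 2x - 5/2
image of x^2: -10x^2 - 5x - 5/4
image of x^3: 26x^3 - (15/2)x^2 - (15/4)x - 35/8
image of x^4: -82x^4 - 10x^3 - (15/2)x^2 - (35/2)x - 65/16
image of x^5: 242x^5 - (25/2)x^4 - (25/2)x^3 - (175/4)x^2 - (325/16)x - 275/32
image of x^6: -730x^6 - 15x^5 - (75/4)x^4 - (175/2)x^3 - (975/16)x^2 - (825/16)x - 665/64
image of x^7: 2186x^7 - (35/2)x^6 - (105/4)x^5 - (1225/8)x^4 - (2275/16)x^3 - (5775/32)x^2 - (4655/64)x - 2315/128
each image's coordinates form column j of the matrix


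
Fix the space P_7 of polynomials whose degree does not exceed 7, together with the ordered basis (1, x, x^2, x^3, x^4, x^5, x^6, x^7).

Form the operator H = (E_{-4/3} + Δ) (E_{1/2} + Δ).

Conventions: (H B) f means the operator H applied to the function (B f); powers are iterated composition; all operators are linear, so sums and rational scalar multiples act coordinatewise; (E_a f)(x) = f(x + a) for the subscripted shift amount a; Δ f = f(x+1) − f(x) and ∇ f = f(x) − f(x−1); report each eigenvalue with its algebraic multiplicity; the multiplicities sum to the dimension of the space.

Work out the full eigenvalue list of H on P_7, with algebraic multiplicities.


image of 1: 1
image of x: x + 7/6
image of x^2: x^2 + (7/3)x + 109/36
image of x^3: x^3 + (7/2)x^2 + (109/12)x + 2377/216
image of x^4: x^4 + (14/3)x^3 + (109/6)x^2 + (2377/54)x + 21169/1296
image of x^5: x^5 + (35/6)x^4 + (545/18)x^3 + (11885/108)x^2 + (105845/1296)x + 321697/7776
image of x^6: x^6 + 7x^5 + (545/12)x^4 + (11885/54)x^3 + (105845/432)x^2 + (321697/1296)x + 3176929/46656
image of x^7: x^7 + (49/6)x^6 + (763/12)x^5 + (83195/216)x^4 + (740915/1296)x^3 + (2251879/2592)x^2 + (22238503/46656)x + 42071617/279936
the matrix is upper triangular; its diagonal is (1, 1, 1, 1, 1, 1, 1, 1)
for a triangular matrix the eigenvalues are the diagonal entries, with algebraic multiplicity their repetition count

λ = 1 (multiplicity 8)


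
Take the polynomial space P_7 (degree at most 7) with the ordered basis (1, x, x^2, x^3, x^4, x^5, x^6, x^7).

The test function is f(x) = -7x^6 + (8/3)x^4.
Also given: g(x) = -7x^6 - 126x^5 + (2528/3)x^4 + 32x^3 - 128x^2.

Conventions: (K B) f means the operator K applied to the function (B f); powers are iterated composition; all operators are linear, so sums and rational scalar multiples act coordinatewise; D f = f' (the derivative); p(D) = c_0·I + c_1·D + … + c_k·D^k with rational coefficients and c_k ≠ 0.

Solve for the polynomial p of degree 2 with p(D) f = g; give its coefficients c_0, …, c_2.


D^0 f = -7x^6 + (8/3)x^4
D^1 f = -42x^5 + (32/3)x^3
D^2 f = -210x^4 + 32x^2
matching coefficients of g against c_0 f + c_1 Df + … from the top degree down determines the c_i
solution: c_0 = 1, c_1 = 3, c_2 = -4

p(D) = I + 3·D − 4·D^2, i.e. c_0 = 1, c_1 = 3, c_2 = -4


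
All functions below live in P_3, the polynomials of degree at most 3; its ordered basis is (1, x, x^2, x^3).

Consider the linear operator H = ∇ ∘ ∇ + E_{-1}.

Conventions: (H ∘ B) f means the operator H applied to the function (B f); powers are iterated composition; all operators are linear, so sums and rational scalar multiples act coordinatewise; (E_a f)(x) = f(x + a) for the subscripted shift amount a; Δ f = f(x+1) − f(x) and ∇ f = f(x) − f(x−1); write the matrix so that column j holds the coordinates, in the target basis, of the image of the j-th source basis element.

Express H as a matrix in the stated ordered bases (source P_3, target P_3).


image of 1: 1
image of x: x - 1
image of x^2: x^2 - 2x + 3
image of x^3: x^3 - 3x^2 + 9x - 7
each image's coordinates form column j of the matrix

the matrix is [[1, -1, 3, -7]; [0, 1, -2, 9]; [0, 0, 1, -3]; [0, 0, 0, 1]] (rows listed top to bottom)


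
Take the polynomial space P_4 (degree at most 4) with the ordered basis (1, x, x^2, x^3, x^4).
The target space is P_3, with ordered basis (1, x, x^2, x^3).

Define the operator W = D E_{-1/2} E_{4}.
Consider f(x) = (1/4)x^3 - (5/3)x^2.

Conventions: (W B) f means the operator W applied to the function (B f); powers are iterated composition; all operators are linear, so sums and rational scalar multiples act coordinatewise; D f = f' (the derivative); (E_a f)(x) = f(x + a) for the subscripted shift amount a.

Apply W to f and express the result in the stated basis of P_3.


E_{4} f = (1/4)x^3 + (4/3)x^2 - (4/3)x - 32/3
E_{-1/2} E_{4} f = (1/4)x^3 + (23/24)x^2 - (119/48)x - 931/96
D (E_{-1/2} E_{4}) f = (3/4)x^2 + (23/12)x - 119/48

g(x) = (3/4)x^2 + (23/12)x - 119/48


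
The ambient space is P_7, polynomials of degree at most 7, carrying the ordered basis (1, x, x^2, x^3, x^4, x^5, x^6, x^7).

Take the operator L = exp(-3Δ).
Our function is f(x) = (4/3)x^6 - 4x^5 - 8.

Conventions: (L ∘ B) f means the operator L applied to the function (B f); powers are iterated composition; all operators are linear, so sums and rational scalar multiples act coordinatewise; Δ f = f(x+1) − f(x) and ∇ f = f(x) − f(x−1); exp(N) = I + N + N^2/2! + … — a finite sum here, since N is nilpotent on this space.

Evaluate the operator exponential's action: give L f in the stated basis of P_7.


order-1 term: -24x^5 + 40x^3 + 60x^2 + 36x + 8
order-2 term: 180x^4 + 360x^3 + 180x^2 - 180x - 168
order-3 term: -720x^3 - 2160x^2 - 2160x - 540
order-4 term: 1620x^2 + 4860x + 3780
order-5 term: -1944x - 3888
order-6 term: 972
the series for exp(-3Δ) f terminates at order 6
exp(-3Δ) f = (4/3)x^6 - 28x^5 + 180x^4 - 320x^3 - 300x^2 + 612x + 156

the result is g(x) = (4/3)x^6 - 28x^5 + 180x^4 - 320x^3 - 300x^2 + 612x + 156


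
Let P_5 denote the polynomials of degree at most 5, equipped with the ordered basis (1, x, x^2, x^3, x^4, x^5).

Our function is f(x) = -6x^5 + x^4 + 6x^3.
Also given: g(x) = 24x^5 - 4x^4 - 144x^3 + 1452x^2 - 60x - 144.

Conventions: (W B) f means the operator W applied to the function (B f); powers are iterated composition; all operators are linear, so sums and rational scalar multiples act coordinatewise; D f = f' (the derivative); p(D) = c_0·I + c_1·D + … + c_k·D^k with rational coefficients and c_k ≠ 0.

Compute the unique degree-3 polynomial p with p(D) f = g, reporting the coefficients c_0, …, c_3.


p(D) = -4·I + D^2 − 4·D^3, i.e. c_0 = -4, c_1 = 0, c_2 = 1, c_3 = -4

D^0 f = -6x^5 + x^4 + 6x^3
D^1 f = -30x^4 + 4x^3 + 18x^2
D^2 f = -120x^3 + 12x^2 + 36x
D^3 f = -360x^2 + 24x + 36
matching coefficients of g against c_0 f + c_1 Df + … from the top degree down determines the c_i
solution: c_0 = -4, c_1 = 0, c_2 = 1, c_3 = -4


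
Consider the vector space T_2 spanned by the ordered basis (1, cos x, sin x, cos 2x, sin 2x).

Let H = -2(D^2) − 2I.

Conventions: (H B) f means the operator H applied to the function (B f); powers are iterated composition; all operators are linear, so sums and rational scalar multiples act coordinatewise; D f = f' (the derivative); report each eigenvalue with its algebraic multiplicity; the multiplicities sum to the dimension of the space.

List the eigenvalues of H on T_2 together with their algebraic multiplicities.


image of 1: -2
image of cos x: 0
image of sin x: 0
image of cos 2x: 6cos 2x
image of sin 2x: 6sin 2x
the matrix is diagonal; its diagonal is (-2, 0, 0, 6, 6)
for a triangular matrix the eigenvalues are the diagonal entries, with algebraic multiplicity their repetition count

λ = -2 (multiplicity 1), λ = 0 (multiplicity 2), λ = 6 (multiplicity 2)


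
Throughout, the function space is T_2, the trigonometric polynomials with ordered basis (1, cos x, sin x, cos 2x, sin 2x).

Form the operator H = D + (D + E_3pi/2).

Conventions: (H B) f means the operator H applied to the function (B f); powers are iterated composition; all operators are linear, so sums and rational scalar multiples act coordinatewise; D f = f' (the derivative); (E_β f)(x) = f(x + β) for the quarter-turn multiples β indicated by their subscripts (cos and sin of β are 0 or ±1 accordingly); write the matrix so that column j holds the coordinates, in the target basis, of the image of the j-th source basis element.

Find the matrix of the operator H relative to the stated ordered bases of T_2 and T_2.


image of 1: 1
image of cos x: -sin x
image of sin x: cos x
image of cos 2x: -cos 2x - 4sin 2x
image of sin 2x: 4cos 2x - sin 2x
each image's coordinates form column j of the matrix

the matrix is [[1, 0, 0, 0, 0]; [0, 0, 1, 0, 0]; [0, -1, 0, 0, 0]; [0, 0, 0, -1, 4]; [0, 0, 0, -4, -1]] (rows listed top to bottom)


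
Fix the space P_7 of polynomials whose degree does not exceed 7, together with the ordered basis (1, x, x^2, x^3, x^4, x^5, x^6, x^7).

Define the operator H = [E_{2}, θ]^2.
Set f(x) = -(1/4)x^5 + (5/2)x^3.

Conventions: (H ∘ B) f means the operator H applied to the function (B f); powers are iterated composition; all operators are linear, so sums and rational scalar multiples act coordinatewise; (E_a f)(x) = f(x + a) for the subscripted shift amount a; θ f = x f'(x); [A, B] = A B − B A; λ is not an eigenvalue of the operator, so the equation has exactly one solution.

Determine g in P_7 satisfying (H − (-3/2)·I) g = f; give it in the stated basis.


write g with unknown coordinates in the stated basis and equate coefficients in (H − (-3/2)·I) g = f
solving from the highest basis element down gives g = -(1/6)x^5 + (95/9)x^3 + (320/3)x^2 + (2320/9)x - 6080/9
check: H g = -(40/3)x^3 - 160x^2 - (1160/3)x + 3040/3
so H g − (-3/2)·g = -(1/4)x^5 + (5/2)x^3 = f ✓

g(x) = -(1/6)x^5 + (95/9)x^3 + (320/3)x^2 + (2320/9)x - 6080/9


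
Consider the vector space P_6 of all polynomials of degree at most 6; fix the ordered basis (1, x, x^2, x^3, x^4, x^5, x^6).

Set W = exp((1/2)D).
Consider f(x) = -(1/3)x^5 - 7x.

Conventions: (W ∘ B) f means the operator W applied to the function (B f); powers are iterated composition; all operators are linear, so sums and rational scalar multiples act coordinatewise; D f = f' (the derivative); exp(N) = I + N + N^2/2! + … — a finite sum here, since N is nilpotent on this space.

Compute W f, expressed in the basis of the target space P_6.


order-1 term: -(5/6)x^4 - 7/2
order-2 term: -(5/6)x^3
order-3 term: -(5/12)x^2
order-4 term: -(5/48)x
order-5 term: -1/96
the series for exp((1/2)D) f terminates at order 5
exp((1/2)D) f = -(1/3)x^5 - (5/6)x^4 - (5/6)x^3 - (5/12)x^2 - (341/48)x - 337/96

the image equals g(x) = -(1/3)x^5 - (5/6)x^4 - (5/6)x^3 - (5/12)x^2 - (341/48)x - 337/96


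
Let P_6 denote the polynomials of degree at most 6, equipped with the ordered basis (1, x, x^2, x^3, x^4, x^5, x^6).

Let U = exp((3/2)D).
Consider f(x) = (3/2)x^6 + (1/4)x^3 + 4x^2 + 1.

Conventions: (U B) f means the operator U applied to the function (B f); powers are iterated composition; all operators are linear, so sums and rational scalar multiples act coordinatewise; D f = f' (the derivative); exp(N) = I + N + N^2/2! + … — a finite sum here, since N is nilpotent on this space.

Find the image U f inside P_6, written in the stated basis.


order-1 term: (27/2)x^5 + (9/8)x^2 + 12x
order-2 term: (405/8)x^4 + (27/16)x + 9
order-3 term: (405/4)x^3 + 27/32
order-4 term: (3645/32)x^2
order-5 term: (2187/32)x
order-6 term: 2187/128
the series for exp((3/2)D) f terminates at order 6
exp((3/2)D) f = (3/2)x^6 + (27/2)x^5 + (405/8)x^4 + (203/2)x^3 + (3809/32)x^2 + (2625/32)x + 3575/128

the image equals g(x) = (3/2)x^6 + (27/2)x^5 + (405/8)x^4 + (203/2)x^3 + (3809/32)x^2 + (2625/32)x + 3575/128


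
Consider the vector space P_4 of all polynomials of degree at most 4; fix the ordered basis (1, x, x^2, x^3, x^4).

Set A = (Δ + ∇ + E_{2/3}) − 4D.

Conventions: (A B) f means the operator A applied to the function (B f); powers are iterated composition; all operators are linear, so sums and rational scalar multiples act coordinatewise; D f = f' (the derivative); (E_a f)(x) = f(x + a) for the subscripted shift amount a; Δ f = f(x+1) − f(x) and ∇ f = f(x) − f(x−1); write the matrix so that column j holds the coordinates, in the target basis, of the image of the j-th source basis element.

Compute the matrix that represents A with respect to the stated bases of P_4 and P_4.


the matrix is [[1, -4/3, 4/9, 62/27, 16/81]; [0, 1, -8/3, 4/3, 248/27]; [0, 0, 1, -4, 8/3]; [0, 0, 0, 1, -16/3]; [0, 0, 0, 0, 1]] (rows listed top to bottom)

image of 1: 1
image of x: x - 4/3
image of x^2: x^2 - (8/3)x + 4/9
image of x^3: x^3 - 4x^2 + (4/3)x + 62/27
image of x^4: x^4 - (16/3)x^3 + (8/3)x^2 + (248/27)x + 16/81
each image's coordinates form column j of the matrix


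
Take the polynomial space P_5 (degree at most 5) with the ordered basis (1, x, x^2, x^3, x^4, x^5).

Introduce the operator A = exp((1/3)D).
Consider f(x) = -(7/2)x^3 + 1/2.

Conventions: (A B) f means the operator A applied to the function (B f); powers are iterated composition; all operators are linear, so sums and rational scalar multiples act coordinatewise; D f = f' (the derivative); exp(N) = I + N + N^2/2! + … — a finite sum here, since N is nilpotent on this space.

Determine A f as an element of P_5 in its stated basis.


order-1 term: -(7/2)x^2
order-2 term: -(7/6)x
order-3 term: -7/54
the series for exp((1/3)D) f terminates at order 3
exp((1/3)D) f = -(7/2)x^3 - (7/2)x^2 - (7/6)x + 10/27

g(x) = -(7/2)x^3 - (7/2)x^2 - (7/6)x + 10/27


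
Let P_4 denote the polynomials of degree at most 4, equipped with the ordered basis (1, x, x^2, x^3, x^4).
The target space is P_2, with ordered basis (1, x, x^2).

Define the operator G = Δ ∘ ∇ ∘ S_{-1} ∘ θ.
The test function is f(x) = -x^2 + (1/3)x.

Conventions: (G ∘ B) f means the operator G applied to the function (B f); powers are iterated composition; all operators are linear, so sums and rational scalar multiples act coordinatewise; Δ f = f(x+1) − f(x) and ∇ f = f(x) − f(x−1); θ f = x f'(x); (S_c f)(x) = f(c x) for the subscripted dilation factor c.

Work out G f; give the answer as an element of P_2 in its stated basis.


the image equals g(x) = -4

θ f = -2x^2 + (1/3)x
S_{-1} θ f = -2x^2 - (1/3)x
∇ S_{-1} θ f = -4x + 5/3
Δ (∇ ∘ S_{-1} ∘ θ) f = -4


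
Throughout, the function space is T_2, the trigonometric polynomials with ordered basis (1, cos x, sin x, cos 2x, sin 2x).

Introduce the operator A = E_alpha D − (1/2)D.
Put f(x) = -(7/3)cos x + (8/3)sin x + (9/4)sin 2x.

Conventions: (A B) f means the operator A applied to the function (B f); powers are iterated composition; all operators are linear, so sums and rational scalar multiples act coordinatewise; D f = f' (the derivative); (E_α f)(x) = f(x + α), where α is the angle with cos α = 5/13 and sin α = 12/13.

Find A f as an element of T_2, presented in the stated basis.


D f = (8/3)cos x + (7/3)sin x + (9/2)cos 2x
E_alpha D f = (124/39)cos x - (61/39)sin x - (1071/338)cos 2x - (540/169)sin 2x
D f = (8/3)cos x + (7/3)sin x + (9/2)cos 2x
(-(1/2)D) f = -(4/3)cos x - (7/6)sin x - (9/4)cos 2x
(E_alpha D − (1/2)D) f = (24/13)cos x - (71/26)sin x - (3663/676)cos 2x - (540/169)sin 2x

the image equals g(x) = (24/13)cos x - (71/26)sin x - (3663/676)cos 2x - (540/169)sin 2x


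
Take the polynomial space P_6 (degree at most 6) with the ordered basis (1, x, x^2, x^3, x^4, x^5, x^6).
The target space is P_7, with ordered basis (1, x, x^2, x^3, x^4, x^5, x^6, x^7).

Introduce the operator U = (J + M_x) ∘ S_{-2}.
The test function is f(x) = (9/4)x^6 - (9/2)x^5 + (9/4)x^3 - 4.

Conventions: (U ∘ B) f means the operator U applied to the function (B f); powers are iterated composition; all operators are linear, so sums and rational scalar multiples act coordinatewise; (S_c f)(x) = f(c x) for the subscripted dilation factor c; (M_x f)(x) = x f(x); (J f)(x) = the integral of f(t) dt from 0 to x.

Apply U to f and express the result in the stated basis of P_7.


the result is g(x) = (1152/7)x^7 + 168x^6 - (45/2)x^4 - 8x

S_{-2} f = 144x^6 + 144x^5 - 18x^3 - 4
J S_{-2} f = (144/7)x^7 + 24x^6 - (9/2)x^4 - 4x
M_x S_{-2} f = 144x^7 + 144x^6 - 18x^4 - 4x
(J + M_x) S_{-2} f = (1152/7)x^7 + 168x^6 - (45/2)x^4 - 8x


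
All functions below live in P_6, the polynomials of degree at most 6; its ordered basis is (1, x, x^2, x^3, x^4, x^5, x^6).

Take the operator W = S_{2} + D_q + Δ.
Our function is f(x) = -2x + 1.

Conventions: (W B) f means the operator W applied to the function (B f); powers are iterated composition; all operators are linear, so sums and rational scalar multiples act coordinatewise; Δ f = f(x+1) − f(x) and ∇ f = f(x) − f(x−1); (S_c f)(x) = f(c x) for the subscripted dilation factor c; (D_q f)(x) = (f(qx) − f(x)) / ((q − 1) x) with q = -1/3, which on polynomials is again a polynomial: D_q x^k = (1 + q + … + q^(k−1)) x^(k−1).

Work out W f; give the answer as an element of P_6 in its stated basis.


S_{2} f = -4x + 1
D_q f = -2
Δ f = -2
(S_{2} + D_q + Δ) f = -4x - 3

the result is g(x) = -4x - 3


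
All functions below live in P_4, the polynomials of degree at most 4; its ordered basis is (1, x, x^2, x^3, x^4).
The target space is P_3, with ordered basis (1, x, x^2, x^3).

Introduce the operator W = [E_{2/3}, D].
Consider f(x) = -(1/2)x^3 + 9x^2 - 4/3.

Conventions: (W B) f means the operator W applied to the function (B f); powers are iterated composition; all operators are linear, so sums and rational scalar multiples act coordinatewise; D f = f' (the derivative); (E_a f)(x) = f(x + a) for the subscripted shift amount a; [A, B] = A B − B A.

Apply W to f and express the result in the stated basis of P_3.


g(x) = 0

D f = -(3/2)x^2 + 18x
E_{2/3} D f = -(3/2)x^2 + 16x + 34/3
E_{2/3} f = -(1/2)x^3 + 8x^2 + (34/3)x + 68/27
D E_{2/3} f = -(3/2)x^2 + 16x + 34/3
[E_{2/3}, D] f = 0


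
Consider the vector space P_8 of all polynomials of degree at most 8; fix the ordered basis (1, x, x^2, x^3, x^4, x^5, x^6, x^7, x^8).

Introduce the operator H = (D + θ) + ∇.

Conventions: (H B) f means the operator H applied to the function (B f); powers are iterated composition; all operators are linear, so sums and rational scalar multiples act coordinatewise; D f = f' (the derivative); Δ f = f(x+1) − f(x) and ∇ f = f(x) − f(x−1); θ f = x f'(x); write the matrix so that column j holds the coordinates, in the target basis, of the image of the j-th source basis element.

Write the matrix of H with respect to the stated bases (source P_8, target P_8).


image of 1: 0
image of x: x + 2
image of x^2: 2x^2 + 4x - 1
image of x^3: 3x^3 + 6x^2 - 3x + 1
image of x^4: 4x^4 + 8x^3 - 6x^2 + 4x - 1
image of x^5: 5x^5 + 10x^4 - 10x^3 + 10x^2 - 5x + 1
image of x^6: 6x^6 + 12x^5 - 15x^4 + 20x^3 - 15x^2 + 6x - 1
image of x^7: 7x^7 + 14x^6 - 21x^5 + 35x^4 - 35x^3 + 21x^2 - 7x + 1
image of x^8: 8x^8 + 16x^7 - 28x^6 + 56x^5 - 70x^4 + 56x^3 - 28x^2 + 8x - 1
each image's coordinates form column j of the matrix

the matrix is [[0, 2, -1, 1, -1, 1, -1, 1, -1]; [0, 1, 4, -3, 4, -5, 6, -7, 8]; [0, 0, 2, 6, -6, 10, -15, 21, -28]; [0, 0, 0, 3, 8, -10, 20, -35, 56]; [0, 0, 0, 0, 4, 10, -15, 35, -70]; [0, 0, 0, 0, 0, 5, 12, -21, 56]; [0, 0, 0, 0, 0, 0, 6, 14, -28]; [0, 0, 0, 0, 0, 0, 0, 7, 16]; [0, 0, 0, 0, 0, 0, 0, 0, 8]] (rows listed top to bottom)


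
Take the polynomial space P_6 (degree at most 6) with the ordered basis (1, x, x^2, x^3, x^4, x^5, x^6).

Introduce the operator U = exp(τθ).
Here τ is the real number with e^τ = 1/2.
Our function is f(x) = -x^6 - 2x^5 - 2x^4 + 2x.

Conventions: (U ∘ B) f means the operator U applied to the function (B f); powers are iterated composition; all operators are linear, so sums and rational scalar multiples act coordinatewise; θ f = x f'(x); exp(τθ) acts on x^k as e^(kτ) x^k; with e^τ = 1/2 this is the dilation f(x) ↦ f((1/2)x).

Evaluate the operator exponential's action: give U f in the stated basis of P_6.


the image equals g(x) = -(1/64)x^6 - (1/16)x^5 - (1/8)x^4 + x

exp(τθ) x^k = e^(kτ) x^k; with e^τ = 1/2 this sends x^k to (1/2)^k x^k
x ↦ 1/2 x
x^4 ↦ 1/16 x^4
x^5 ↦ 1/32 x^5
x^6 ↦ 1/64 x^6
applying this coordinatewise to f: exp(τθ) f = -(1/64)x^6 - (1/16)x^5 - (1/8)x^4 + x


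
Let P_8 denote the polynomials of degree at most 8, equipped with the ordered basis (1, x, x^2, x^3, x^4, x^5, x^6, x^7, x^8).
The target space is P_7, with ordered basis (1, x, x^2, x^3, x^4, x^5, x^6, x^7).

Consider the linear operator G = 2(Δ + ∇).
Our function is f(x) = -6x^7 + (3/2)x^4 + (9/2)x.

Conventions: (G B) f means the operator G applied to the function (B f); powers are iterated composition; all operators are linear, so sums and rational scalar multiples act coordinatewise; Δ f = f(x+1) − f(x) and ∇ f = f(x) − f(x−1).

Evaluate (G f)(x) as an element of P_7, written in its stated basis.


the image equals g(x) = -168x^6 - 840x^4 + 24x^3 - 504x^2 + 24x - 6

Δ f = -42x^6 - 126x^5 - 210x^4 - 204x^3 - 117x^2 - 36x
∇ f = -42x^6 + 126x^5 - 210x^4 + 216x^3 - 135x^2 + 48x - 3
(Δ + ∇) f = -84x^6 - 420x^4 + 12x^3 - 252x^2 + 12x - 3
(2(Δ + ∇)) f = -168x^6 - 840x^4 + 24x^3 - 504x^2 + 24x - 6


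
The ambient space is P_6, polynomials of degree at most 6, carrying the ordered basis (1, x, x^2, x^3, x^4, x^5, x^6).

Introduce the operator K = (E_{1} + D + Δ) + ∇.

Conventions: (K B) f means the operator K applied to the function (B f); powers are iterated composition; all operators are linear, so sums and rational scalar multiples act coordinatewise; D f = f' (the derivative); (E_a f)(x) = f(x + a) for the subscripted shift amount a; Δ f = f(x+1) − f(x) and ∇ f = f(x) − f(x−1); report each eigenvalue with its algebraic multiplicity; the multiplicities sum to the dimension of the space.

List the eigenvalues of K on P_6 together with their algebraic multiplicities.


λ = 1 (multiplicity 7)

image of 1: 1
image of x: x + 4
image of x^2: x^2 + 8x + 1
image of x^3: x^3 + 12x^2 + 3x + 3
image of x^4: x^4 + 16x^3 + 6x^2 + 12x + 1
image of x^5: x^5 + 20x^4 + 10x^3 + 30x^2 + 5x + 3
image of x^6: x^6 + 24x^5 + 15x^4 + 60x^3 + 15x^2 + 18x + 1
the matrix is upper triangular; its diagonal is (1, 1, 1, 1, 1, 1, 1)
for a triangular matrix the eigenvalues are the diagonal entries, with algebraic multiplicity their repetition count


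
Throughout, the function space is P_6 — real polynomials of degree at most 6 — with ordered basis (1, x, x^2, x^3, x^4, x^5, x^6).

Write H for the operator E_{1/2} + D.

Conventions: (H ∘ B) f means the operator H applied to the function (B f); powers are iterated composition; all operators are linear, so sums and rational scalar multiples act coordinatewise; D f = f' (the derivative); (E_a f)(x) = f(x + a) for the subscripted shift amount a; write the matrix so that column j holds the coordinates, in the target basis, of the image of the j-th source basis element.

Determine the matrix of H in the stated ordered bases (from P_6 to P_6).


the matrix is [[1, 3/2, 1/4, 1/8, 1/16, 1/32, 1/64]; [0, 1, 3, 3/4, 1/2, 5/16, 3/16]; [0, 0, 1, 9/2, 3/2, 5/4, 15/16]; [0, 0, 0, 1, 6, 5/2, 5/2]; [0, 0, 0, 0, 1, 15/2, 15/4]; [0, 0, 0, 0, 0, 1, 9]; [0, 0, 0, 0, 0, 0, 1]] (rows listed top to bottom)

image of 1: 1
image of x: x + 3/2
image of x^2: x^2 + 3x + 1/4
image of x^3: x^3 + (9/2)x^2 + (3/4)x + 1/8
image of x^4: x^4 + 6x^3 + (3/2)x^2 + (1/2)x + 1/16
image of x^5: x^5 + (15/2)x^4 + (5/2)x^3 + (5/4)x^2 + (5/16)x + 1/32
image of x^6: x^6 + 9x^5 + (15/4)x^4 + (5/2)x^3 + (15/16)x^2 + (3/16)x + 1/64
each image's coordinates form column j of the matrix


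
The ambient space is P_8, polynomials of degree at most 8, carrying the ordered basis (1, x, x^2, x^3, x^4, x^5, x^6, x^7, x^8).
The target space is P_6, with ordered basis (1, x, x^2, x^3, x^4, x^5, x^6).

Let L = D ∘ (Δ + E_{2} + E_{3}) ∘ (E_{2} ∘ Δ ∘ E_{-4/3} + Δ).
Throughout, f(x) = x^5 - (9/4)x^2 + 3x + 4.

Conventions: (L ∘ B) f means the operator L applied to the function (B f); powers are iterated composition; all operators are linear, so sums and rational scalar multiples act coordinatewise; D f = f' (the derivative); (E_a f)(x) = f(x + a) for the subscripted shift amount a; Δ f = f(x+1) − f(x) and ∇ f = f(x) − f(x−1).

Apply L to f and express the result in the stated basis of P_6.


g(x) = 80x^3 + 920x^2 + (9280/3)x + 95774/27

E_{-4/3} f = x^5 - (20/3)x^4 + (160/9)x^3 - (2803/108)x^2 + (2009/81)x - 1996/243
Δ E_{-4/3} f = 5x^4 - (50/3)x^3 + (70/3)x^2 - (1093/54)x + 3551/324
E_{2} Δ E_{-4/3} f = 5x^4 + (70/3)x^3 + (130/3)x^2 + (1787/54)x + 3395/324
Δ f = 5x^4 + 10x^3 + 10x^2 + (1/2)x + 7/4
(E_{2} ∘ Δ ∘ E_{-4/3} + Δ) f = 10x^4 + (100/3)x^3 + (160/3)x^2 + (907/27)x + 1981/162
Δ (E_{2} ∘ Δ ∘ E_{-4/3} + Δ) f = 40x^3 + 160x^2 + (740/3)x + 3517/27
E_{2} (E_{2} ∘ Δ ∘ E_{-4/3} + Δ) f = 10x^4 + (340/3)x^3 + (1480/3)x^2 + (26107/27)x + 116545/162
E_{3} (E_{2} ∘ Δ ∘ E_{-4/3} + Δ) f = 10x^4 + (460/3)x^3 + (2680/3)x^2 + (63007/27)x + 373087/162
(Δ + E_{2} + E_{3}) (E_{2} ∘ Δ ∘ E_{-4/3} + Δ) f = 20x^4 + (920/3)x^3 + (4640/3)x^2 + (95774/27)x + 255367/81
D (Δ + E_{2} + E_{3}) (E_{2} ∘ Δ ∘ E_{-4/3} + Δ) f = 80x^3 + 920x^2 + (9280/3)x + 95774/27


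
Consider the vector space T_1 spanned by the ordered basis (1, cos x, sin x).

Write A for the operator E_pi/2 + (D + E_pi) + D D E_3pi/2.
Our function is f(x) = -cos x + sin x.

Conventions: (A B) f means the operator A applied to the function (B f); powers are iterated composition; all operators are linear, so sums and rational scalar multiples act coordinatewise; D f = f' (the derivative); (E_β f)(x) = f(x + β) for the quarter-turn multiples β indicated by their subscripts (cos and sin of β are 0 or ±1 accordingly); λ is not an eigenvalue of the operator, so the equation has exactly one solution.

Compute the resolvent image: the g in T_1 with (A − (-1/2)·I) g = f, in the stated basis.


write g with unknown coordinates in the stated basis and equate coefficients in (A − (-1/2)·I) g = f
solving from the highest basis element down gives g = -(10/37)cos x - (14/37)sin x
check: A g = -(32/37)cos x + (44/37)sin x
so A g − (-1/2)·g = -cos x + sin x = f ✓

the result is g(x) = -(10/37)cos x - (14/37)sin x


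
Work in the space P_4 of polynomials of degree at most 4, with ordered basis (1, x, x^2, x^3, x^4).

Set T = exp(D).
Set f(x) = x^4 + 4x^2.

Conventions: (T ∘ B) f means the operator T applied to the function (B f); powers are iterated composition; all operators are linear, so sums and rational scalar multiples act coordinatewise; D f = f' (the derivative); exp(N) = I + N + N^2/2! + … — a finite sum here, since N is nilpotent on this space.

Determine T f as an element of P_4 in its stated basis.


the image equals g(x) = x^4 + 4x^3 + 10x^2 + 12x + 5

order-1 term: 4x^3 + 8x
order-2 term: 6x^2 + 4
order-3 term: 4x
order-4 term: 1
the series for exp(D) f terminates at order 4
exp(D) f = x^4 + 4x^3 + 10x^2 + 12x + 5


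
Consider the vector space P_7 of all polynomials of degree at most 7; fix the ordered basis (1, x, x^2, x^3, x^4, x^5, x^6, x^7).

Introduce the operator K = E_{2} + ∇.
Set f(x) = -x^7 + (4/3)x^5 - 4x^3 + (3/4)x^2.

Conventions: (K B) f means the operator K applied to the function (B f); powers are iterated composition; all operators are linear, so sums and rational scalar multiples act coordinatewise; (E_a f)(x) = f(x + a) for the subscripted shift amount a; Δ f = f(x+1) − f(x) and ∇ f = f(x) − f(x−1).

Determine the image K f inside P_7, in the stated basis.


the image equals g(x) = -x^7 - 21x^6 - (185/3)x^5 - 295x^4 - 489x^3 - (2433/4)x^2 - (745/2)x - 475/4

E_{2} f = -x^7 - 14x^6 - (248/3)x^5 - (800/3)x^4 - (1532/3)x^3 - (7063/12)x^2 - (1159/3)x - 343/3
∇ f = -7x^6 + 21x^5 - (85/3)x^4 + (65/3)x^3 - (59/3)x^2 + (83/6)x - 53/12
(E_{2} + ∇) f = -x^7 - 21x^6 - (185/3)x^5 - 295x^4 - 489x^3 - (2433/4)x^2 - (745/2)x - 475/4


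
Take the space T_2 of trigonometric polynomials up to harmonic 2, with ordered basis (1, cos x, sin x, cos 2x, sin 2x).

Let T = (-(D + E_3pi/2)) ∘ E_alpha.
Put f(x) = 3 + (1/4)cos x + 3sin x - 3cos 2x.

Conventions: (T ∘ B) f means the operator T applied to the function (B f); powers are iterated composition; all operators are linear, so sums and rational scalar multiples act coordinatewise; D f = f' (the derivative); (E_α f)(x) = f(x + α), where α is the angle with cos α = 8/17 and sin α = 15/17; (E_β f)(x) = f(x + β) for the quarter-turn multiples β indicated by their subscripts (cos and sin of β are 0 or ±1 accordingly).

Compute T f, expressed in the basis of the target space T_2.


the result is g(x) = -3 - (957/289)cos 2x + (1686/289)sin 2x

E_alpha f = 3 + (47/17)cos x + (81/68)sin x + (483/289)cos 2x + (720/289)sin 2x
D E_alpha f = (81/68)cos x - (47/17)sin x + (1440/289)cos 2x - (966/289)sin 2x
E_3pi/2 E_alpha f = 3 - (81/68)cos x + (47/17)sin x - (483/289)cos 2x - (720/289)sin 2x
(D + E_3pi/2) E_alpha f = 3 + (957/289)cos 2x - (1686/289)sin 2x
(-(D + E_3pi/2)) E_alpha f = -3 - (957/289)cos 2x + (1686/289)sin 2x
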